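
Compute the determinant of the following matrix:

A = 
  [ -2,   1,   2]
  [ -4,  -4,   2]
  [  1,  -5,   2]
Cofactor expansion along row 1:
det(A) = (-2)·((-4)(2) - (2)(-5)) - (1)·((-4)(2) - (2)(1)) + (2)·((-4)(-5) - (-4)(1))
  = (-2)(2) - (1)(-10) + (2)(24)
  = 54

det(A) = 54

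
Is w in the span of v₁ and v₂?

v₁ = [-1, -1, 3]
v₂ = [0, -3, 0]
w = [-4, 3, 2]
No

Form the augmented matrix and row-reduce:
[v₁|v₂|w] = 
  [ -1,   0,  -4]
  [ -1,  -3,   3]
  [  3,   0,   2]
R2 → R2 - (1)·R1
R3 → R3 + (3)·R1
REF = 
  [ -1,   0,  -4]
  [  0,  -3,   7]
  [  0,   0, -10]

Row 3 reads [0 0 | -10], i.e. 0 = -10, so the system is inconsistent and w ∉ span{v₁, v₂}.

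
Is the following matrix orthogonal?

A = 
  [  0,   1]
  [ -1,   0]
Yes

AᵀA = 
  [  1,   0]
  [  0,   1]
= I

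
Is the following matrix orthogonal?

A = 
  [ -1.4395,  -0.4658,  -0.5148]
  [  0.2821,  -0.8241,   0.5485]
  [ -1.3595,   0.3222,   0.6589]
No

AᵀA = 
  [  4,   0,   0]
  [  0,   0.9999,   0.0001]
  [  0,   0.0001,   1]
≠ I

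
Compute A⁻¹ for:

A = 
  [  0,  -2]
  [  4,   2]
det(A) = (0)(2) - (-2)(4) = 8
For a 2×2 matrix, A⁻¹ = (1/det(A)) · [[d, -b], [-c, a]]
    = (1/8) · [[2, 2], [-4, 0]]

A⁻¹ = 
  [ 1/4,  1/4]
  [-1/2,    0]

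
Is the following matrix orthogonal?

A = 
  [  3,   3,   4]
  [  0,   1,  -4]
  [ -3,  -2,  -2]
No

AᵀA = 
  [ 18,  15,  18]
  [ 15,  14,  12]
  [ 18,  12,  36]
≠ I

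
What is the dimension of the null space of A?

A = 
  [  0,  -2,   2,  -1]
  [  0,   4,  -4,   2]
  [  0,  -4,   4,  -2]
nullity(A) = 3

Row reduce:
R2 → R2 + (2)·R1
R3 → R3 - (2)·R1
REF = 
  [  0,  -2,   2,  -1]
  [  0,   0,   0,   0]
  [  0,   0,   0,   0]
Pivot columns: 2 → 1 pivot.
rank(A) = 1, so nullity(A) = 4 - 1 = 3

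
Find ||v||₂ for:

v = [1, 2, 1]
2.449

||v||₂ = √((1)² + (2)² + (1)²) = √6 = 2.449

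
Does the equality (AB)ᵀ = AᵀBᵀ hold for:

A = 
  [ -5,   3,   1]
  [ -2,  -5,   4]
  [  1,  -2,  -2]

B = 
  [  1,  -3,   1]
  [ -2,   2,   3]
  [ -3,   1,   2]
No

(AB)ᵀ = 
  [-14,  -4,  11]
  [ 22,   0,  -9]
  [  6,  -9,  -9]

AᵀBᵀ = 
  [  2,   9,  15]
  [ 16, -22, -18]
  [-13,   0,  -3]

The two matrices differ, so (AB)ᵀ ≠ AᵀBᵀ in general. The correct identity is (AB)ᵀ = BᵀAᵀ.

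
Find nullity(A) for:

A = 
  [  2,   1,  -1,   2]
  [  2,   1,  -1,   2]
nullity(A) = 3

Row reduce:
R2 → R2 - (1)·R1
REF = 
  [  2,   1,  -1,   2]
  [  0,   0,   0,   0]
Pivot columns: 1 → 1 pivot.
rank(A) = 1, so nullity(A) = 4 - 1 = 3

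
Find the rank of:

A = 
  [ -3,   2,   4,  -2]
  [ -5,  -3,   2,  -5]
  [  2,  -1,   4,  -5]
Row reduce:
R2 → R2 - (5/3)·R1
R3 → R3 + (2/3)·R1
R3 → R3 + (1/19)·R2
REF = 
  [     -3,       2,       4,      -2]
  [      0,   -19/3,   -14/3,    -5/3]
  [      0,       0,  122/19, -122/19]
Pivot columns: 1, 2, 3 → 3 pivots.

rank(A) = 3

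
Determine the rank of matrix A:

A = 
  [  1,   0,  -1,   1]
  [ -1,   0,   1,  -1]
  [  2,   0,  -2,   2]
Row reduce:
R2 → R2 + (1)·R1
R3 → R3 - (2)·R1
REF = 
  [  1,   0,  -1,   1]
  [  0,   0,   0,   0]
  [  0,   0,   0,   0]
Pivot columns: 1 → 1 pivot.

rank(A) = 1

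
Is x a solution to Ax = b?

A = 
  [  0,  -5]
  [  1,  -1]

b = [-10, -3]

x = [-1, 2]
Yes

Ax = [-10, -3] = b ✓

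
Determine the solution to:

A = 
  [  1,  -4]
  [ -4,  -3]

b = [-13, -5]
x = [-1, 3]

Row reduce the augmented matrix [A|b]:
R2 → R2 + (4)·R1
REF = 
  [  1,  -4, -13]
  [  0, -19, -57]

Back-substitution:
x₂ = (-57) / (-19) = 3
x₁ = (-13 - (-4)(3)) / 1 = -1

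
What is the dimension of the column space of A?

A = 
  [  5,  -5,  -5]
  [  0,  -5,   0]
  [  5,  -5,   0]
dim(Col(A)) = 3

Row reduce:
R3 → R3 - (1)·R1
REF = 
  [  5,  -5,  -5]
  [  0,  -5,   0]
  [  0,   0,   5]
Pivot columns: 1, 2, 3 → 3 pivots.
dim(Col(A)) = number of pivot columns = 3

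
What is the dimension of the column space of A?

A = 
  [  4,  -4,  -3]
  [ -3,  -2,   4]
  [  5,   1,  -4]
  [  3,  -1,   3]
Row reduce:
R2 → R2 + (3/4)·R1
R3 → R3 - (5/4)·R1
R4 → R4 - (3/4)·R1
R3 → R3 + (6/5)·R2
R4 → R4 + (2/5)·R2
R4 → R4 - (119/37)·R3
REF = 
  [    4,    -4,    -3]
  [    0,    -5,   7/4]
  [    0,     0, 37/20]
  [    0,     0,     0]
Pivot columns: 1, 2, 3 → 3 pivots.
dim(Col(A)) = number of pivot columns = 3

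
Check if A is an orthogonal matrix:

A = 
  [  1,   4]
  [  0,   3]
No

AᵀA = 
  [  1,   4]
  [  4,  25]
≠ I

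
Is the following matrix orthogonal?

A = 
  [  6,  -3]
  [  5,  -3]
No

AᵀA = 
  [ 61, -33]
  [-33,  18]
≠ I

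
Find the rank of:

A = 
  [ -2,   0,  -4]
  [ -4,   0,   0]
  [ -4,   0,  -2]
Row reduce:
R2 → R2 - (2)·R1
R3 → R3 - (2)·R1
R3 → R3 - (3/4)·R2
REF = 
  [ -2,   0,  -4]
  [  0,   0,   8]
  [  0,   0,   0]
Pivot columns: 1, 3 → 2 pivots.

rank(A) = 2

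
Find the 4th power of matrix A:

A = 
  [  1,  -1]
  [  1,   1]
A^4 = 
  [ -4,   0]
  [  0,  -4]

A² = A·A:
A²[1,1] = (1)(1) + (-1)(1) = 0
A²[1,2] = (1)(-1) + (-1)(1) = -2
A²[2,1] = (1)(1) + (1)(1) = 2
A²[2,2] = (1)(-1) + (1)(1) = 0
A² = 
  [  0,  -2]
  [  2,   0]

A^3 = A^2·A:
A^3[1,1] = (0)(1) + (-2)(1) = -2
A^3[1,2] = (0)(-1) + (-2)(1) = -2
A^3[2,1] = (2)(1) + (0)(1) = 2
A^3[2,2] = (2)(-1) + (0)(1) = -2
A^3 = 
  [ -2,  -2]
  [  2,  -2]

A^4 = A^3·A:
A^4[1,1] = (-2)(1) + (-2)(1) = -4
A^4[1,2] = (-2)(-1) + (-2)(1) = 0
A^4[2,1] = (2)(1) + (-2)(1) = 0
A^4[2,2] = (2)(-1) + (-2)(1) = -4
A^4 = 
  [ -4,   0]
  [  0,  -4]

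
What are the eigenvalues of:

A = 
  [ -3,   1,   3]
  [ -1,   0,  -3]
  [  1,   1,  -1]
λ = -4, 2i, -2i  (≈ -4, 0 + 2i, 0 - 2i)

Characteristic polynomial: det(λI - A) = λ³ + 4λ² + 4λ + 16
Testing integer divisors of the constant term: p(-4) = 0, so (λ + 4) is a factor:
p(λ) = (λ + 4)(λ² + 4)
λ² + 4 = 0  ⇒  λ = (0 ± √((0)² - 4·(4)))/2 = (0 ± √(-16))/2
  = 2i,  -2i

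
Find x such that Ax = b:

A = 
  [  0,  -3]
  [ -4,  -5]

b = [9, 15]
Row reduce the augmented matrix [A|b]:
Swap R1 ↔ R2
REF = 
  [ -4,  -5,  15]
  [  0,  -3,   9]

Back-substitution:
x₂ = 9 / (-3) = -3
x₁ = (15 - (-5)(-3)) / (-4) = 0

x = [0, -3]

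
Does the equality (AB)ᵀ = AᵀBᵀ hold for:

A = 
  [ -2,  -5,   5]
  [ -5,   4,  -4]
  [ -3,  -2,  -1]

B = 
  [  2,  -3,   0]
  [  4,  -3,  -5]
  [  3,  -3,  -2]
No

(AB)ᵀ = 
  [ -9,  -6, -17]
  [  6,  15,  18]
  [ 15, -12,  12]

AᵀBᵀ = 
  [ 11,  22,  15]
  [-22, -22, -23]
  [ 22,  37,  29]

The two matrices differ, so (AB)ᵀ ≠ AᵀBᵀ in general. The correct identity is (AB)ᵀ = BᵀAᵀ.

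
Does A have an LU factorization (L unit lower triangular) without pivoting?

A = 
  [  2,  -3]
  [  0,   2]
Yes.
A[1,1] = 2 ≠ 0, so Gaussian elimination proceeds without a row swap: multiplier ℓ₂₁ = (0)/(2) = 0, and U[2,2] = 2 - (0)(-3) = 2.
L = 
  [  1,   0]
  [  0,   1]
U = 
  [  2,  -3]
  [  0,   2]
Check row 2 of LU: [(0)(2), (0)(-3) + 2] = [0, 2] = row 2 of A ✓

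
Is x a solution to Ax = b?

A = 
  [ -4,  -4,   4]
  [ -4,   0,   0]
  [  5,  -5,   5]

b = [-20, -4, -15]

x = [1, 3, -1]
Yes

Ax = [-20, -4, -15] = b ✓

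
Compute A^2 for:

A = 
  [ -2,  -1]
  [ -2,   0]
A² = A·A:
A²[1,1] = (-2)(-2) + (-1)(-2) = 6
A²[1,2] = (-2)(-1) + (-1)(0) = 2
A²[2,1] = (-2)(-2) + (0)(-2) = 4
A²[2,2] = (-2)(-1) + (0)(0) = 2
A² = 
  [  6,   2]
  [  4,   2]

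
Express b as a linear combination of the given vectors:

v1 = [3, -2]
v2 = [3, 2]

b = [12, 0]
c1 = 2, c2 = 2

b = 2·v1 + 2·v2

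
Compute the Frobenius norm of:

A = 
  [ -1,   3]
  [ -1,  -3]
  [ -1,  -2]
||A||_F = 5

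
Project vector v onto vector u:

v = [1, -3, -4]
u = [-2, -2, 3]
v·u = (1)(-2) + (-3)(-2) + (-4)(3) = -8
u·u = (-2)² + (-2)² + (3)² = 17
proj_u(v) = (v·u / u·u) × u = (-8/17) × u

proj_u(v) = [16/17, 16/17, -24/17]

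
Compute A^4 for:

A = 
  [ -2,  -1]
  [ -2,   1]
A² = A·A:
A²[1,1] = (-2)(-2) + (-1)(-2) = 6
A²[1,2] = (-2)(-1) + (-1)(1) = 1
A²[2,1] = (-2)(-2) + (1)(-2) = 2
A²[2,2] = (-2)(-1) + (1)(1) = 3
A² = 
  [  6,   1]
  [  2,   3]

A^3 = A^2·A:
A^3[1,1] = (6)(-2) + (1)(-2) = -14
A^3[1,2] = (6)(-1) + (1)(1) = -5
A^3[2,1] = (2)(-2) + (3)(-2) = -10
A^3[2,2] = (2)(-1) + (3)(1) = 1
A^3 = 
  [-14,  -5]
  [-10,   1]

A^4 = A^3·A:
A^4[1,1] = (-14)(-2) + (-5)(-2) = 38
A^4[1,2] = (-14)(-1) + (-5)(1) = 9
A^4[2,1] = (-10)(-2) + (1)(-2) = 18
A^4[2,2] = (-10)(-1) + (1)(1) = 11
A^4 = 
  [ 38,   9]
  [ 18,  11]

Therefore
A^4 = 
  [ 38,   9]
  [ 18,  11]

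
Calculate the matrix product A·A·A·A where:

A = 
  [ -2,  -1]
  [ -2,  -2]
A² = A·A:
A²[1,1] = (-2)(-2) + (-1)(-2) = 6
A²[1,2] = (-2)(-1) + (-1)(-2) = 4
A²[2,1] = (-2)(-2) + (-2)(-2) = 8
A²[2,2] = (-2)(-1) + (-2)(-2) = 6
A² = 
  [  6,   4]
  [  8,   6]

A^3 = A^2·A:
A^3[1,1] = (6)(-2) + (4)(-2) = -20
A^3[1,2] = (6)(-1) + (4)(-2) = -14
A^3[2,1] = (8)(-2) + (6)(-2) = -28
A^3[2,2] = (8)(-1) + (6)(-2) = -20
A^3 = 
  [-20, -14]
  [-28, -20]

A^4 = A^3·A:
A^4[1,1] = (-20)(-2) + (-14)(-2) = 68
A^4[1,2] = (-20)(-1) + (-14)(-2) = 48
A^4[2,1] = (-28)(-2) + (-20)(-2) = 96
A^4[2,2] = (-28)(-1) + (-20)(-2) = 68
A^4 = 
  [ 68,  48]
  [ 96,  68]

Therefore
A^4 = 
  [ 68,  48]
  [ 96,  68]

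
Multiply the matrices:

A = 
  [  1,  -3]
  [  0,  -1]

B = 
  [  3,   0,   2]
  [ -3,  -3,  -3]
A is 2×2 and B is 2×3, so AB is 2×3. Each entry is (row of A)·(column of B):
AB[1,1] = (1)(3) + (-3)(-3) = 12
AB[1,2] = (1)(0) + (-3)(-3) = 9
AB[1,3] = (1)(2) + (-3)(-3) = 11
AB[2,1] = (0)(3) + (-1)(-3) = 3
AB[2,2] = (0)(0) + (-1)(-3) = 3
AB[2,3] = (0)(2) + (-1)(-3) = 3

AB = 
  [ 12,   9,  11]
  [  3,   3,   3]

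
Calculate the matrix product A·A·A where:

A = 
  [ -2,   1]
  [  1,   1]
A² = A·A:
A²[1,1] = (-2)(-2) + (1)(1) = 5
A²[1,2] = (-2)(1) + (1)(1) = -1
A²[2,1] = (1)(-2) + (1)(1) = -1
A²[2,2] = (1)(1) + (1)(1) = 2
A² = 
  [  5,  -1]
  [ -1,   2]

A^3 = A^2·A:
A^3[1,1] = (5)(-2) + (-1)(1) = -11
A^3[1,2] = (5)(1) + (-1)(1) = 4
A^3[2,1] = (-1)(-2) + (2)(1) = 4
A^3[2,2] = (-1)(1) + (2)(1) = 1
A^3 = 
  [-11,   4]
  [  4,   1]

Therefore
A^3 = 
  [-11,   4]
  [  4,   1]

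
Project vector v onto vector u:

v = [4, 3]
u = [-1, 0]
v·u = (4)(-1) + (3)(0) = -4
u·u = (-1)² + (0)² = 1
proj_u(v) = (v·u / u·u) × u = (-4/1) × u = (-4) × u

proj_u(v) = [4, 0]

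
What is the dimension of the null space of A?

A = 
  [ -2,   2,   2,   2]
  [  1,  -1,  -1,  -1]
nullity(A) = 3

Row reduce:
R2 → R2 + (1/2)·R1
REF = 
  [ -2,   2,   2,   2]
  [  0,   0,   0,   0]
Pivot columns: 1 → 1 pivot.
rank(A) = 1, so nullity(A) = 4 - 1 = 3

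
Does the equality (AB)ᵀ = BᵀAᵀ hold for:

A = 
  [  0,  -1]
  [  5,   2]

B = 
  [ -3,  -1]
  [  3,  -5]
Yes

(AB)ᵀ = 
  [ -3,  -9]
  [  5, -15]

BᵀAᵀ = 
  [ -3,  -9]
  [  5, -15]

Both sides are equal — this is the standard identity (AB)ᵀ = BᵀAᵀ, which holds for all A, B.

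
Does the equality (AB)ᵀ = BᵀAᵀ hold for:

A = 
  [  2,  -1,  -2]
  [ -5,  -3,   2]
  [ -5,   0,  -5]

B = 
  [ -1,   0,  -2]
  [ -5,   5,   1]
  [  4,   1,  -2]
Yes

(AB)ᵀ = 
  [ -5,  28, -15]
  [ -7, -13,  -5]
  [ -1,   3,  20]

BᵀAᵀ = 
  [ -5,  28, -15]
  [ -7, -13,  -5]
  [ -1,   3,  20]

Both sides are equal — this is the standard identity (AB)ᵀ = BᵀAᵀ, which holds for all A, B.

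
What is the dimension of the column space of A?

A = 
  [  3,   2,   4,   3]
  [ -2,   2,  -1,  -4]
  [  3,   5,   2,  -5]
Row reduce:
R2 → R2 + (2/3)·R1
R3 → R3 - (1)·R1
R3 → R3 - (9/10)·R2
REF = 
  [    3,     2,     4,     3]
  [    0,  10/3,   5/3,    -2]
  [    0,     0,  -7/2, -31/5]
Pivot columns: 1, 2, 3 → 3 pivots.
dim(Col(A)) = number of pivot columns = 3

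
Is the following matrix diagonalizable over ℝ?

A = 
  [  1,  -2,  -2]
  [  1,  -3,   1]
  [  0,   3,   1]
No

Characteristic polynomial: det(λI - A) = λ³ + λ² - 6λ + 10
By the rational root theorem any rational root is an integer dividing 10; none of those is a root, so p(λ) has no rational roots and hence (being an irreducible cubic) no repeated roots.
Discriminant of the cubic: Δ = -2920
Δ < 0 ⇒ one real eigenvalue and a complex-conjugate pair: λ ≈ -3.516, 1.258 + 1.123i, 1.258 - 1.123i
Has complex eigenvalues (not diagonalizable over ℝ).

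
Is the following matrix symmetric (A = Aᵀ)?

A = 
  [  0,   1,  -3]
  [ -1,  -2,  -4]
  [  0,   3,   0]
No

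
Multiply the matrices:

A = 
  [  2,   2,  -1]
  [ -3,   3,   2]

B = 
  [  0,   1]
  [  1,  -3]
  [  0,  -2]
AB = 
  [  2,  -2]
  [  3, -16]

A is 2×3 and B is 3×2, so AB is 2×2. Each entry is (row of A)·(column of B):
AB[1,1] = (2)(0) + (2)(1) + (-1)(0) = 2
AB[1,2] = (2)(1) + (2)(-3) + (-1)(-2) = -2
AB[2,1] = (-3)(0) + (3)(1) + (2)(0) = 3
AB[2,2] = (-3)(1) + (3)(-3) + (2)(-2) = -16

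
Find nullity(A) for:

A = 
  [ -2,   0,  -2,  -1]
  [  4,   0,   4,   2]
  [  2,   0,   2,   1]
nullity(A) = 3

Row reduce:
R2 → R2 + (2)·R1
R3 → R3 + (1)·R1
REF = 
  [ -2,   0,  -2,  -1]
  [  0,   0,   0,   0]
  [  0,   0,   0,   0]
Pivot columns: 1 → 1 pivot.
rank(A) = 1, so nullity(A) = 4 - 1 = 3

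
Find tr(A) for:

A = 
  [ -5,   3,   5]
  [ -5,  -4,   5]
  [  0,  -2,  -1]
-10

tr(A) = -5 + -4 + -1 = -10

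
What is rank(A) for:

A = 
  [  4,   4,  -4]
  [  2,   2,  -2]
Row reduce:
R2 → R2 - (1/2)·R1
REF = 
  [  4,   4,  -4]
  [  0,   0,   0]
Pivot columns: 1 → 1 pivot.

rank(A) = 1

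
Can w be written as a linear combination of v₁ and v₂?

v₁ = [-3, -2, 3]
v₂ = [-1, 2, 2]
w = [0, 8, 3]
Yes

Form the augmented matrix and row-reduce:
[v₁|v₂|w] = 
  [ -3,  -1,   0]
  [ -2,   2,   8]
  [  3,   2,   3]
R2 → R2 - (2/3)·R1
R3 → R3 + (1)·R1
R3 → R3 - (3/8)·R2
REF = 
  [ -3,  -1,   0]
  [  0, 8/3,   8]
  [  0,   0,   0]

No row of the form [0 0 | nonzero], so the system is consistent. Back-substitution gives c₁ = -1, c₂ = 3: w = (-1)·v₁ + (3)·v₂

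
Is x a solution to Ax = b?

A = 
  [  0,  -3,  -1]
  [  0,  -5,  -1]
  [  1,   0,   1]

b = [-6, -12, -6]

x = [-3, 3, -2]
No

Ax = [-7, -13, -5] ≠ b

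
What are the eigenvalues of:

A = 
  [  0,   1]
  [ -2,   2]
λ = 1 + i, 1 - i  (≈ 1 + 1i, 1 - 1i)

tr(A) = 2, det(A) = 2
Characteristic polynomial: λ² - tr(A)λ + det(A) = λ² - 2λ + 2
λ² - 2λ + 2 = 0  ⇒  λ = (2 ± √((-2)² - 4·(2)))/2 = (2 ± √(-4))/2
  = 1 + i,  1 - i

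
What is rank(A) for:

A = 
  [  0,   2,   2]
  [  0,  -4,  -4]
Row reduce:
R2 → R2 + (2)·R1
REF = 
  [  0,   2,   2]
  [  0,   0,   0]
Pivot columns: 2 → 1 pivot.

rank(A) = 1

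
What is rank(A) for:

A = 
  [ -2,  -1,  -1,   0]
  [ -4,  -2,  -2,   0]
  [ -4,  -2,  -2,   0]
Row reduce:
R2 → R2 - (2)·R1
R3 → R3 - (2)·R1
REF = 
  [ -2,  -1,  -1,   0]
  [  0,   0,   0,   0]
  [  0,   0,   0,   0]
Pivot columns: 1 → 1 pivot.

rank(A) = 1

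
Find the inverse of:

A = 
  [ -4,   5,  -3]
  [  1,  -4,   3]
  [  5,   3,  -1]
det(A) = (-4)·((-4)(-1) - (3)(3)) - (5)·((1)(-1) - (3)(5)) + (-3)·((1)(3) - (-4)(5))
  = (-4)(-5) - (5)(-16) + (-3)(23)
  = 31
det(A) = 31 ≠ 0, so A is invertible.

Cofactors Cᵢⱼ = (-1)ⁱ⁺ʲ·Mᵢⱼ:
C = 
  [ -5,  16,  23]
  [ -4,  19,  37]
  [  3,   9,  11]

adj(A) = Cᵀ:
adj(A) = 
  [ -5,  -4,   3]
  [ 16,  19,   9]
  [ 23,  37,  11]

A⁻¹ = (1/31) · adj(A):
A⁻¹ = 
  [-5/31, -4/31,  3/31]
  [16/31, 19/31,  9/31]
  [23/31, 37/31, 11/31]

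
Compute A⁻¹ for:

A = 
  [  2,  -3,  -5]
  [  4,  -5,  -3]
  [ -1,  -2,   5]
det(A) = (2)·((-5)(5) - (-3)(-2)) - (-3)·((4)(5) - (-3)(-1)) + (-5)·((4)(-2) - (-5)(-1))
  = (2)(-31) - (-3)(17) + (-5)(-13)
  = 54
det(A) = 54 ≠ 0, so A is invertible.

Cofactors Cᵢⱼ = (-1)ⁱ⁺ʲ·Mᵢⱼ:
C = 
  [-31, -17, -13]
  [ 25,   5,   7]
  [-16, -14,   2]

adj(A) = Cᵀ:
adj(A) = 
  [-31,  25, -16]
  [-17,   5, -14]
  [-13,   7,   2]

A⁻¹ = (1/54) · adj(A):
A⁻¹ = 
  [-31/54,  25/54,  -8/27]
  [-17/54,   5/54,  -7/27]
  [-13/54,   7/54,   1/27]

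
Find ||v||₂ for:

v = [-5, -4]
6.403

||v||₂ = √((-5)² + (-4)²) = √41 = 6.403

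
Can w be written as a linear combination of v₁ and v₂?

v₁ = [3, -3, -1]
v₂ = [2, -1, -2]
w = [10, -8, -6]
Yes

Form the augmented matrix and row-reduce:
[v₁|v₂|w] = 
  [  3,   2,  10]
  [ -3,  -1,  -8]
  [ -1,  -2,  -6]
R2 → R2 + (1)·R1
R3 → R3 + (1/3)·R1
R3 → R3 + (4/3)·R2
REF = 
  [  3,   2,  10]
  [  0,   1,   2]
  [  0,   0,   0]

No row of the form [0 0 | nonzero], so the system is consistent. Back-substitution gives c₁ = 2, c₂ = 2: w = (2)·v₁ + (2)·v₂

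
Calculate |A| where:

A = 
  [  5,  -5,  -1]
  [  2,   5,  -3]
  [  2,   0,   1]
75

Cofactor expansion along row 1:
det(A) = (5)·((5)(1) - (-3)(0)) - (-5)·((2)(1) - (-3)(2)) + (-1)·((2)(0) - (5)(2))
  = (5)(5) - (-5)(8) + (-1)(-10)
  = 75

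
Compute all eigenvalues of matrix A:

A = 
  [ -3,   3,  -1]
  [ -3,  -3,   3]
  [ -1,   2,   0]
Characteristic polynomial: det(λI - A) = λ³ + 6λ² + 11λ - 18
Testing integer divisors of the constant term: p(1) = 0, so (λ - 1) is a factor:
p(λ) = (λ - 1)(λ² + 7λ + 18)
λ² + 7λ + 18 = 0  ⇒  λ = (-7 ± √((7)² - 4·(18)))/2 = (-7 ± √(-23))/2
  = (-7 + i√23)/2,  (-7 - i√23)/2

λ = 1, (-7 + i√23)/2, (-7 - i√23)/2  (≈ 1, -3.5 + 2.398i, -3.5 - 2.398i)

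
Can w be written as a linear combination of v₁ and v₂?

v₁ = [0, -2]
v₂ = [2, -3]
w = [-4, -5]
Yes

Form the augmented matrix and row-reduce:
[v₁|v₂|w] = 
  [  0,   2,  -4]
  [ -2,  -3,  -5]
Swap R1 ↔ R2
REF = 
  [ -2,  -3,  -5]
  [  0,   2,  -4]

No row of the form [0 0 | nonzero], so the system is consistent. Back-substitution gives c₁ = 11/2, c₂ = -2: w = (11/2)·v₁ + (-2)·v₂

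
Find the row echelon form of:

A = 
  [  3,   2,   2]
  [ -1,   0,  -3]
Row operations:
R2 → R2 + (1/3)·R1

Resulting echelon form:
REF = 
  [   3,    2,    2]
  [   0,  2/3, -7/3]

Rank = 2 (number of non-zero pivot rows).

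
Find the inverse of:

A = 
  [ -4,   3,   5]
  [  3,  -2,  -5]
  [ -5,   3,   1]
det(A) = (-4)·((-2)(1) - (-5)(3)) - (3)·((3)(1) - (-5)(-5)) + (5)·((3)(3) - (-2)(-5))
  = (-4)(13) - (3)(-22) + (5)(-1)
  = 9
det(A) = 9 ≠ 0, so A is invertible.

Cofactors Cᵢⱼ = (-1)ⁱ⁺ʲ·Mᵢⱼ:
C = 
  [ 13,  22,  -1]
  [ 12,  21,  -3]
  [ -5,  -5,  -1]

adj(A) = Cᵀ:
adj(A) = 
  [ 13,  12,  -5]
  [ 22,  21,  -5]
  [ -1,  -3,  -1]

A⁻¹ = (1/9) · adj(A):
A⁻¹ = 
  [13/9,  4/3, -5/9]
  [22/9,  7/3, -5/9]
  [-1/9, -1/3, -1/9]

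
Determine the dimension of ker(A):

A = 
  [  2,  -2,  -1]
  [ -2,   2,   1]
nullity(A) = 2

Row reduce:
R2 → R2 + (1)·R1
REF = 
  [  2,  -2,  -1]
  [  0,   0,   0]
Pivot columns: 1 → 1 pivot.
rank(A) = 1, so nullity(A) = 3 - 1 = 2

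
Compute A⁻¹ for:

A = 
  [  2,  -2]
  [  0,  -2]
det(A) = (2)(-2) - (-2)(0) = -4
For a 2×2 matrix, A⁻¹ = (1/det(A)) · [[d, -b], [-c, a]]
    = (-1/4) · [[-2, 2], [0, 2]]

A⁻¹ = 
  [ 1/2, -1/2]
  [   0, -1/2]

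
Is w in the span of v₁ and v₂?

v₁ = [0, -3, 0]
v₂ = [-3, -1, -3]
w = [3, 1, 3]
Yes

Form the augmented matrix and row-reduce:
[v₁|v₂|w] = 
  [  0,  -3,   3]
  [ -3,  -1,   1]
  [  0,  -3,   3]
Swap R1 ↔ R2
R3 → R3 - (1)·R2
REF = 
  [ -3,  -1,   1]
  [  0,  -3,   3]
  [  0,   0,   0]

No row of the form [0 0 | nonzero], so the system is consistent. Back-substitution gives c₁ = 0, c₂ = -1: w = (0)·v₁ + (-1)·v₂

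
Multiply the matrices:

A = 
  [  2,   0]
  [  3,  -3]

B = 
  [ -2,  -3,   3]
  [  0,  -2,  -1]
AB = 
  [ -4,  -6,   6]
  [ -6,  -3,  12]

A is 2×2 and B is 2×3, so AB is 2×3. Each entry is (row of A)·(column of B):
AB[1,1] = (2)(-2) + (0)(0) = -4
AB[1,2] = (2)(-3) + (0)(-2) = -6
AB[1,3] = (2)(3) + (0)(-1) = 6
AB[2,1] = (3)(-2) + (-3)(0) = -6
AB[2,2] = (3)(-3) + (-3)(-2) = -3
AB[2,3] = (3)(3) + (-3)(-1) = 12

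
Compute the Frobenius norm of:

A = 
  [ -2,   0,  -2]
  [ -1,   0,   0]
||A||_F = 3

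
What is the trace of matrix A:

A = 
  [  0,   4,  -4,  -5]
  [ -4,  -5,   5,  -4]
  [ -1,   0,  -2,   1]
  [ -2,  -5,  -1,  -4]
-11

tr(A) = 0 + -5 + -2 + -4 = -11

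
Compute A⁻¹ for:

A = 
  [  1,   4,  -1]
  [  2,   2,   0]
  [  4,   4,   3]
det(A) = (1)·((2)(3) - (0)(4)) - (4)·((2)(3) - (0)(4)) + (-1)·((2)(4) - (2)(4))
  = (1)(6) - (4)(6) + (-1)(0)
  = -18
det(A) = -18 ≠ 0, so A is invertible.

Cofactors Cᵢⱼ = (-1)ⁱ⁺ʲ·Mᵢⱼ:
C = 
  [  6,  -6,   0]
  [-16,   7,  12]
  [  2,  -2,  -6]

adj(A) = Cᵀ:
adj(A) = 
  [  6, -16,   2]
  [ -6,   7,  -2]
  [  0,  12,  -6]

A⁻¹ = (-1/18) · adj(A):
A⁻¹ = 
  [ -1/3,   8/9,  -1/9]
  [  1/3, -7/18,   1/9]
  [    0,  -2/3,   1/3]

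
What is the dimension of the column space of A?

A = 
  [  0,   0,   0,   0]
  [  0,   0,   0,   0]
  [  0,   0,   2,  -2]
dim(Col(A)) = 1

Row reduce:
Swap R1 ↔ R3
REF = 
  [  0,   0,   2,  -2]
  [  0,   0,   0,   0]
  [  0,   0,   0,   0]
Pivot columns: 3 → 1 pivot.
dim(Col(A)) = number of pivot columns = 1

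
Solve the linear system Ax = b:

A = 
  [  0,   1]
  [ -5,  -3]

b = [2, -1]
Row reduce the augmented matrix [A|b]:
Swap R1 ↔ R2
REF = 
  [ -5,  -3,  -1]
  [  0,   1,   2]

Back-substitution:
x₂ = 2 / 1 = 2
x₁ = (-1 - (-3)(2)) / (-5) = -1

x = [-1, 2]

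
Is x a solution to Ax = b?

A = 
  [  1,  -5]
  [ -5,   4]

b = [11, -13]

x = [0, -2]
No

Ax = [10, -8] ≠ b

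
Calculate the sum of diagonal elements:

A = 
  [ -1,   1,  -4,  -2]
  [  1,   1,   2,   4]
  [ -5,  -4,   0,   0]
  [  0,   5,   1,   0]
0

tr(A) = -1 + 1 + 0 + 0 = 0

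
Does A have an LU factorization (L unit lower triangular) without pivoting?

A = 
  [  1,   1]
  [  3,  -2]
Yes.
A[1,1] = 1 ≠ 0, so Gaussian elimination proceeds without a row swap: multiplier ℓ₂₁ = (3)/(1) = 3, and U[2,2] = -2 - (3)(1) = -5.
L = 
  [  1,   0]
  [  3,   1]
U = 
  [  1,   1]
  [  0,  -5]
Check row 2 of LU: [(3)(1), (3)(1) + (-5)] = [3, -2] = row 2 of A ✓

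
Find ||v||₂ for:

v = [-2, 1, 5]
5.477

||v||₂ = √((-2)² + (1)² + (5)²) = √30 = 5.477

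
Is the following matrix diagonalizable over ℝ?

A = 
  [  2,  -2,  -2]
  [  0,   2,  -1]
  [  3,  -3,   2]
No

Characteristic polynomial: det(λI - A) = λ³ - 6λ² + 15λ - 20
By the rational root theorem any rational root is an integer dividing 20; none of those is a root, so p(λ) has no rational roots and hence (being an irreducible cubic) no repeated roots.
Discriminant of the cubic: Δ = -1080
Δ < 0 ⇒ one real eigenvalue and a complex-conjugate pair: λ ≈ 3.288, 1.356 + 2.06i, 1.356 - 2.06i
Has complex eigenvalues (not diagonalizable over ℝ).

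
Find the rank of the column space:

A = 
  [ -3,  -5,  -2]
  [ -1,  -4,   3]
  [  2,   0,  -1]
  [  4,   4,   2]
dim(Col(A)) = 3

Row reduce:
R2 → R2 - (1/3)·R1
R3 → R3 + (2/3)·R1
R4 → R4 + (4/3)·R1
R3 → R3 - (10/7)·R2
R4 → R4 - (8/7)·R2
R4 → R4 - (34/53)·R3
REF = 
  [   -3,    -5,    -2]
  [    0,  -7/3,  11/3]
  [    0,     0, -53/7]
  [    0,     0,     0]
Pivot columns: 1, 2, 3 → 3 pivots.
dim(Col(A)) = number of pivot columns = 3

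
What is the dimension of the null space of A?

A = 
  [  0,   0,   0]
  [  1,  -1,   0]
nullity(A) = 2

Row reduce:
Swap R1 ↔ R2
REF = 
  [  1,  -1,   0]
  [  0,   0,   0]
Pivot columns: 1 → 1 pivot.
rank(A) = 1, so nullity(A) = 3 - 1 = 2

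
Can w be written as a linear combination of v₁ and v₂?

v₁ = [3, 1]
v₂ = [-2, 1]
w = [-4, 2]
Yes

Form the augmented matrix and row-reduce:
[v₁|v₂|w] = 
  [  3,  -2,  -4]
  [  1,   1,   2]
R2 → R2 - (1/3)·R1
REF = 
  [   3,   -2,   -4]
  [   0,  5/3, 10/3]

No row of the form [0 0 | nonzero], so the system is consistent. Back-substitution gives c₁ = 0, c₂ = 2: w = (0)·v₁ + (2)·v₂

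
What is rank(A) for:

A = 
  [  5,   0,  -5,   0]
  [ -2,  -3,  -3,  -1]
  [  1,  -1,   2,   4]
Row reduce:
R2 → R2 + (2/5)·R1
R3 → R3 - (1/5)·R1
R3 → R3 - (1/3)·R2
REF = 
  [   5,    0,   -5,    0]
  [   0,   -3,   -5,   -1]
  [   0,    0, 14/3, 13/3]
Pivot columns: 1, 2, 3 → 3 pivots.

rank(A) = 3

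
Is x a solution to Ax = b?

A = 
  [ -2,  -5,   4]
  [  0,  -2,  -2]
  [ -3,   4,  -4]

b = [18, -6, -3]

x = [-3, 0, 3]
Yes

Ax = [18, -6, -3] = b ✓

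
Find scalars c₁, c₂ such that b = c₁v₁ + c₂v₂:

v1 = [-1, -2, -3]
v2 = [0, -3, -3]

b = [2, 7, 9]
c1 = -2, c2 = -1

b = -2·v1 + -1·v2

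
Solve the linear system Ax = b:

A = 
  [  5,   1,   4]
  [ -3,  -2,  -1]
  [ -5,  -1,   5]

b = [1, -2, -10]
Row reduce the augmented matrix [A|b]:
R2 → R2 + (3/5)·R1
R3 → R3 + (1)·R1
REF = 
  [   5,    1,    4,    1]
  [   0, -7/5,  7/5, -7/5]
  [   0,    0,    9,   -9]

Back-substitution:
x₃ = (-9) / 9 = -1
x₂ = (-7/5 - (7/5)(-1)) / (-7/5) = 0
x₁ = (1 - (1)(0) - (4)(-1)) / 5 = 1

x = [1, 0, -1]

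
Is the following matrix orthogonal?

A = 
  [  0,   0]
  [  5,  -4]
No

AᵀA = 
  [ 25, -20]
  [-20,  16]
≠ I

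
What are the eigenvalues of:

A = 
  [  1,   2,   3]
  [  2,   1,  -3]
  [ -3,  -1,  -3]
λ = 3, -2 + i√5, -2 - i√5  (≈ 3, -2 + 2.236i, -2 - 2.236i)

Characteristic polynomial: det(λI - A) = λ³ + λ² - 3λ - 27
Testing integer divisors of the constant term: p(3) = 0, so (λ - 3) is a factor:
p(λ) = (λ - 3)(λ² + 4λ + 9)
λ² + 4λ + 9 = 0  ⇒  λ = (-4 ± √((4)² - 4·(9)))/2 = (-4 ± √(-20))/2
  = -2 + i√5,  -2 - i√5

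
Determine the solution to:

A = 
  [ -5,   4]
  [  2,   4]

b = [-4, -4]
Row reduce the augmented matrix [A|b]:
R2 → R2 + (2/5)·R1
REF = 
  [   -5,     4,    -4]
  [    0,  28/5, -28/5]

Back-substitution:
x₂ = (-28/5) / (28/5) = -1
x₁ = (-4 - (4)(-1)) / (-5) = 0

x = [0, -1]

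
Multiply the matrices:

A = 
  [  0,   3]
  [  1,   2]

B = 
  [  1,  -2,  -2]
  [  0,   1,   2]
A is 2×2 and B is 2×3, so AB is 2×3. Each entry is (row of A)·(column of B):
AB[1,1] = (0)(1) + (3)(0) = 0
AB[1,2] = (0)(-2) + (3)(1) = 3
AB[1,3] = (0)(-2) + (3)(2) = 6
AB[2,1] = (1)(1) + (2)(0) = 1
AB[2,2] = (1)(-2) + (2)(1) = 0
AB[2,3] = (1)(-2) + (2)(2) = 2

AB = 
  [  0,   3,   6]
  [  1,   0,   2]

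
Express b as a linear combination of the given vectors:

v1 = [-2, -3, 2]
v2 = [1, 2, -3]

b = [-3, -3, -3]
c1 = 3, c2 = 3

b = 3·v1 + 3·v2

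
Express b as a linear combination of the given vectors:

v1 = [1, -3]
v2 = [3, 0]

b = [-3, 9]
c1 = -3, c2 = 0

b = -3·v1 + 0·v2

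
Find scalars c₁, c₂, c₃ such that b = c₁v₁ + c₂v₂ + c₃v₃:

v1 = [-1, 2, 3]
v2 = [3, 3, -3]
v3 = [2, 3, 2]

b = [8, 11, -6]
c1 = 1, c2 = 3, c3 = 0

b = 1·v1 + 3·v2 + 0·v3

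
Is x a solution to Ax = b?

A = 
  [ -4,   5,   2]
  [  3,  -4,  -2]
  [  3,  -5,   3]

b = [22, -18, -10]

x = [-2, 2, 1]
No

Ax = [20, -16, -13] ≠ b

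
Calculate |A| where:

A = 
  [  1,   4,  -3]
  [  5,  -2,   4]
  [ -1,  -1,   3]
Cofactor expansion along row 1:
det(A) = (1)·((-2)(3) - (4)(-1)) - (4)·((5)(3) - (4)(-1)) + (-3)·((5)(-1) - (-2)(-1))
  = (1)(-2) - (4)(19) + (-3)(-7)
  = -57

det(A) = -57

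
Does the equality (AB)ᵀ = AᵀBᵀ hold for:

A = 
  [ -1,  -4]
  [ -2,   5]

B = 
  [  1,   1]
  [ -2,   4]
No

(AB)ᵀ = 
  [  7, -12]
  [-17,  18]

AᵀBᵀ = 
  [ -3,  -6]
  [  1,  28]

The two matrices differ, so (AB)ᵀ ≠ AᵀBᵀ in general. The correct identity is (AB)ᵀ = BᵀAᵀ.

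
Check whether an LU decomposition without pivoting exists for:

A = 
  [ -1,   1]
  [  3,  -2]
Yes.
A[1,1] = -1 ≠ 0, so Gaussian elimination proceeds without a row swap: multiplier ℓ₂₁ = (3)/(-1) = -3, and U[2,2] = -2 - (-3)(1) = 1.
L = 
  [  1,   0]
  [ -3,   1]
U = 
  [ -1,   1]
  [  0,   1]
Check row 2 of LU: [(-3)(-1), (-3)(1) + 1] = [3, -2] = row 2 of A ✓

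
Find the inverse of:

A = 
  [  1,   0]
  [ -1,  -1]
det(A) = (1)(-1) - (0)(-1) = -1
For a 2×2 matrix, A⁻¹ = (1/det(A)) · [[d, -b], [-c, a]]
    = (-1) · [[-1, 0], [1, 1]]

A⁻¹ = 
  [  1,   0]
  [ -1,  -1]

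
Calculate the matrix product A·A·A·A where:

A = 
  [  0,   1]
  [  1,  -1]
A² = A·A:
A²[1,1] = (0)(0) + (1)(1) = 1
A²[1,2] = (0)(1) + (1)(-1) = -1
A²[2,1] = (1)(0) + (-1)(1) = -1
A²[2,2] = (1)(1) + (-1)(-1) = 2
A² = 
  [  1,  -1]
  [ -1,   2]

A^3 = A^2·A:
A^3[1,1] = (1)(0) + (-1)(1) = -1
A^3[1,2] = (1)(1) + (-1)(-1) = 2
A^3[2,1] = (-1)(0) + (2)(1) = 2
A^3[2,2] = (-1)(1) + (2)(-1) = -3
A^3 = 
  [ -1,   2]
  [  2,  -3]

A^4 = A^3·A:
A^4[1,1] = (-1)(0) + (2)(1) = 2
A^4[1,2] = (-1)(1) + (2)(-1) = -3
A^4[2,1] = (2)(0) + (-3)(1) = -3
A^4[2,2] = (2)(1) + (-3)(-1) = 5
A^4 = 
  [  2,  -3]
  [ -3,   5]

Therefore
A^4 = 
  [  2,  -3]
  [ -3,   5]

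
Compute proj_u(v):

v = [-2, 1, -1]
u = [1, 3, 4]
v·u = (-2)(1) + (1)(3) + (-1)(4) = -3
u·u = (1)² + (3)² + (4)² = 26
proj_u(v) = (v·u / u·u) × u = (-3/26) × u

proj_u(v) = [-3/26, -9/26, -6/13]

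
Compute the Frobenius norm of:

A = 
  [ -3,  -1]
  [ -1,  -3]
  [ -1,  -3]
||A||_F = 5.477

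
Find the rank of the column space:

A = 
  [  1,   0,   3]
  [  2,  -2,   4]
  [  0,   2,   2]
dim(Col(A)) = 2

Row reduce:
R2 → R2 - (2)·R1
R3 → R3 + (1)·R2
REF = 
  [  1,   0,   3]
  [  0,  -2,  -2]
  [  0,   0,   0]
Pivot columns: 1, 2 → 2 pivots.
dim(Col(A)) = number of pivot columns = 2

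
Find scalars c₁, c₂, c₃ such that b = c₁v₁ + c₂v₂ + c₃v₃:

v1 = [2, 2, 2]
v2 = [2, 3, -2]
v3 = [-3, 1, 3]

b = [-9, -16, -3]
c1 = -3, c2 = -3, c3 = -1

b = -3·v1 + -3·v2 + -1·v3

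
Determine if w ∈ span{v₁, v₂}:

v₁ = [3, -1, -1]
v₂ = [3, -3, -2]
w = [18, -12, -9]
Yes

Form the augmented matrix and row-reduce:
[v₁|v₂|w] = 
  [  3,   3,  18]
  [ -1,  -3, -12]
  [ -1,  -2,  -9]
R2 → R2 + (1/3)·R1
R3 → R3 + (1/3)·R1
R3 → R3 - (1/2)·R2
REF = 
  [  3,   3,  18]
  [  0,  -2,  -6]
  [  0,   0,   0]

No row of the form [0 0 | nonzero], so the system is consistent. Back-substitution gives c₁ = 3, c₂ = 3: w = (3)·v₁ + (3)·v₂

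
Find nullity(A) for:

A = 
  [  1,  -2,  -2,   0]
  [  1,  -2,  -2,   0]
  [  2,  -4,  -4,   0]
nullity(A) = 3

Row reduce:
R2 → R2 - (1)·R1
R3 → R3 - (2)·R1
REF = 
  [  1,  -2,  -2,   0]
  [  0,   0,   0,   0]
  [  0,   0,   0,   0]
Pivot columns: 1 → 1 pivot.
rank(A) = 1, so nullity(A) = 4 - 1 = 3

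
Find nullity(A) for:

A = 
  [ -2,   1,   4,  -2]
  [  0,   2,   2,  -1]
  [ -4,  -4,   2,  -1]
nullity(A) = 2

Row reduce:
R3 → R3 - (2)·R1
R3 → R3 + (3)·R2
REF = 
  [ -2,   1,   4,  -2]
  [  0,   2,   2,  -1]
  [  0,   0,   0,   0]
Pivot columns: 1, 2 → 2 pivots.
rank(A) = 2, so nullity(A) = 4 - 2 = 2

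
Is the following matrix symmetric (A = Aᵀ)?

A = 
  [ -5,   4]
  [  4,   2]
Yes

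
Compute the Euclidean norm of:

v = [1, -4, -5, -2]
6.782

||v||₂ = √((1)² + (-4)² + (-5)² + (-2)²) = √46 = 6.782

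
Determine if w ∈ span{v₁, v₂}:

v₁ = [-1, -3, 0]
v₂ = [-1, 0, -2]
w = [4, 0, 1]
No

Form the augmented matrix and row-reduce:
[v₁|v₂|w] = 
  [ -1,  -1,   4]
  [ -3,   0,   0]
  [  0,  -2,   1]
R2 → R2 - (3)·R1
R3 → R3 + (2/3)·R2
REF = 
  [ -1,  -1,   4]
  [  0,   3, -12]
  [  0,   0,  -7]

Row 3 reads [0 0 | -7], i.e. 0 = -7, so the system is inconsistent and w ∉ span{v₁, v₂}.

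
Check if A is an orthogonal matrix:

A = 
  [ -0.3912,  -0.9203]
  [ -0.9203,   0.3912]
Yes

AᵀA = 
  [  1,   0]
  [  0,   1]
≈ I (equal to I up to the 4-dp rounding of the entries)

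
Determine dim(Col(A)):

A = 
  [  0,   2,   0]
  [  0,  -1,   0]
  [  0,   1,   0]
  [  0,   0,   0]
dim(Col(A)) = 1

Row reduce:
R2 → R2 + (1/2)·R1
R3 → R3 - (1/2)·R1
REF = 
  [  0,   2,   0]
  [  0,   0,   0]
  [  0,   0,   0]
  [  0,   0,   0]
Pivot columns: 2 → 1 pivot.
dim(Col(A)) = number of pivot columns = 1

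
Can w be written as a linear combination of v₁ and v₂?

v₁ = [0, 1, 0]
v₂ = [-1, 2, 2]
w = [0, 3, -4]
No

Form the augmented matrix and row-reduce:
[v₁|v₂|w] = 
  [  0,  -1,   0]
  [  1,   2,   3]
  [  0,   2,  -4]
Swap R1 ↔ R2
R3 → R3 + (2)·R2
REF = 
  [  1,   2,   3]
  [  0,  -1,   0]
  [  0,   0,  -4]

Row 3 reads [0 0 | -4], i.e. 0 = -4, so the system is inconsistent and w ∉ span{v₁, v₂}.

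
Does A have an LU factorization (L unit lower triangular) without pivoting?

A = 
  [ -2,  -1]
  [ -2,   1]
Yes.
A[1,1] = -2 ≠ 0, so Gaussian elimination proceeds without a row swap: multiplier ℓ₂₁ = (-2)/(-2) = 1, and U[2,2] = 1 - (1)(-1) = 2.
L = 
  [  1,   0]
  [  1,   1]
U = 
  [ -2,  -1]
  [  0,   2]
Check row 2 of LU: [(1)(-2), (1)(-1) + 2] = [-2, 1] = row 2 of A ✓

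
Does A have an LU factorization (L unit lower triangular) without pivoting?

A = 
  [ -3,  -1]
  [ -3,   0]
Yes.
A[1,1] = -3 ≠ 0, so Gaussian elimination proceeds without a row swap: multiplier ℓ₂₁ = (-3)/(-3) = 1, and U[2,2] = 0 - (1)(-1) = 1.
L = 
  [  1,   0]
  [  1,   1]
U = 
  [ -3,  -1]
  [  0,   1]
Check row 2 of LU: [(1)(-3), (1)(-1) + 1] = [-3, 0] = row 2 of A ✓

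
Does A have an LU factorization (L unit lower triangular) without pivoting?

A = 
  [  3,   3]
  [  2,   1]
Yes.
A[1,1] = 3 ≠ 0, so Gaussian elimination proceeds without a row swap: multiplier ℓ₂₁ = (2)/(3) = 2/3, and U[2,2] = 1 - (2/3)(3) = -1.
L = 
  [  1,   0]
  [2/3,   1]
U = 
  [  3,   3]
  [  0,  -1]
Check row 2 of LU: [(2/3)(3), (2/3)(3) + (-1)] = [2, 1] = row 2 of A ✓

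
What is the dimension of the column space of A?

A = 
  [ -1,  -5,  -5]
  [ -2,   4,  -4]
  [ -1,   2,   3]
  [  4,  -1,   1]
Row reduce:
R2 → R2 - (2)·R1
R3 → R3 - (1)·R1
R4 → R4 + (4)·R1
R3 → R3 - (1/2)·R2
R4 → R4 + (3/2)·R2
R4 → R4 + (2)·R3
REF = 
  [ -1,  -5,  -5]
  [  0,  14,   6]
  [  0,   0,   5]
  [  0,   0,   0]
Pivot columns: 1, 2, 3 → 3 pivots.
dim(Col(A)) = number of pivot columns = 3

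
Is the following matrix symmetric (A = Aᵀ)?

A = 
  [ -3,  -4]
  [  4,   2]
No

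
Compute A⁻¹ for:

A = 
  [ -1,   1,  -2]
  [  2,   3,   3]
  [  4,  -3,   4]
det(A) = (-1)·((3)(4) - (3)(-3)) - (1)·((2)(4) - (3)(4)) + (-2)·((2)(-3) - (3)(4))
  = (-1)(21) - (1)(-4) + (-2)(-18)
  = 19
det(A) = 19 ≠ 0, so A is invertible.

Cofactors Cᵢⱼ = (-1)ⁱ⁺ʲ·Mᵢⱼ:
C = 
  [ 21,   4, -18]
  [  2,   4,   1]
  [  9,  -1,  -5]

adj(A) = Cᵀ:
adj(A) = 
  [ 21,   2,   9]
  [  4,   4,  -1]
  [-18,   1,  -5]

A⁻¹ = (1/19) · adj(A):
A⁻¹ = 
  [ 21/19,   2/19,   9/19]
  [  4/19,   4/19,  -1/19]
  [-18/19,   1/19,  -5/19]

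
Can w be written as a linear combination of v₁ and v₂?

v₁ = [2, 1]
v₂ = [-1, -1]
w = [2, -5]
Yes

Form the augmented matrix and row-reduce:
[v₁|v₂|w] = 
  [  2,  -1,   2]
  [  1,  -1,  -5]
R2 → R2 - (1/2)·R1
REF = 
  [   2,   -1,    2]
  [   0, -1/2,   -6]

No row of the form [0 0 | nonzero], so the system is consistent. Back-substitution gives c₁ = 7, c₂ = 12: w = (7)·v₁ + (12)·v₂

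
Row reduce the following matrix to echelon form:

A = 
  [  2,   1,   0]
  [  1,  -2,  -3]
Row operations:
R2 → R2 - (1/2)·R1

Resulting echelon form:
REF = 
  [   2,    1,    0]
  [   0, -5/2,   -3]

Rank = 2 (number of non-zero pivot rows).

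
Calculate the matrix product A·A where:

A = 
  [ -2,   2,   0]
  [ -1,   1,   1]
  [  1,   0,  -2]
A² = A·A:
A²[1,1] = (-2)(-2) + (2)(-1) + (0)(1) = 2
A²[1,2] = (-2)(2) + (2)(1) + (0)(0) = -2
A²[1,3] = (-2)(0) + (2)(1) + (0)(-2) = 2
A²[2,1] = (-1)(-2) + (1)(-1) + (1)(1) = 2
A²[2,2] = (-1)(2) + (1)(1) + (1)(0) = -1
A²[2,3] = (-1)(0) + (1)(1) + (1)(-2) = -1
A²[3,1] = (1)(-2) + (0)(-1) + (-2)(1) = -4
A²[3,2] = (1)(2) + (0)(1) + (-2)(0) = 2
A²[3,3] = (1)(0) + (0)(1) + (-2)(-2) = 4
A² = 
  [  2,  -2,   2]
  [  2,  -1,  -1]
  [ -4,   2,   4]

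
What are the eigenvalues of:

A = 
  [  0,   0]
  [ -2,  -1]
tr(A) = -1, det(A) = 0
Characteristic polynomial: λ² - tr(A)λ + det(A) = λ² + λ
λ² + λ = λ(λ + 1)

λ = 0, -1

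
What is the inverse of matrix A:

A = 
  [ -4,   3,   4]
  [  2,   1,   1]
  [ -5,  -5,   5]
det(A) = (-4)·((1)(5) - (1)(-5)) - (3)·((2)(5) - (1)(-5)) + (4)·((2)(-5) - (1)(-5))
  = (-4)(10) - (3)(15) + (4)(-5)
  = -105
det(A) = -105 ≠ 0, so A is invertible.

Cofactors Cᵢⱼ = (-1)ⁱ⁺ʲ·Mᵢⱼ:
C = 
  [ 10, -15,  -5]
  [-35,   0, -35]
  [ -1,  12, -10]

adj(A) = Cᵀ:
adj(A) = 
  [ 10, -35,  -1]
  [-15,   0,  12]
  [ -5, -35, -10]

A⁻¹ = (-1/105) · adj(A):
A⁻¹ = 
  [-2/21,   1/3, 1/105]
  [  1/7,     0, -4/35]
  [ 1/21,   1/3,  2/21]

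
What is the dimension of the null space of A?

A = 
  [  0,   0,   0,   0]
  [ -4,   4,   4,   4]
nullity(A) = 3

Row reduce:
Swap R1 ↔ R2
REF = 
  [ -4,   4,   4,   4]
  [  0,   0,   0,   0]
Pivot columns: 1 → 1 pivot.
rank(A) = 1, so nullity(A) = 4 - 1 = 3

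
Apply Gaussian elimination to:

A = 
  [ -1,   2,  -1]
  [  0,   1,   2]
Row operations:
No row operations needed (already in echelon form).

Resulting echelon form:
REF = 
  [ -1,   2,  -1]
  [  0,   1,   2]

Rank = 2 (number of non-zero pivot rows).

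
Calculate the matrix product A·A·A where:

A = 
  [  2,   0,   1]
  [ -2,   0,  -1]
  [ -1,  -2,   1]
A² = A·A:
A²[1,1] = (2)(2) + (0)(-2) + (1)(-1) = 3
A²[1,2] = (2)(0) + (0)(0) + (1)(-2) = -2
A²[1,3] = (2)(1) + (0)(-1) + (1)(1) = 3
A²[2,1] = (-2)(2) + (0)(-2) + (-1)(-1) = -3
A²[2,2] = (-2)(0) + (0)(0) + (-1)(-2) = 2
A²[2,3] = (-2)(1) + (0)(-1) + (-1)(1) = -3
A²[3,1] = (-1)(2) + (-2)(-2) + (1)(-1) = 1
A²[3,2] = (-1)(0) + (-2)(0) + (1)(-2) = -2
A²[3,3] = (-1)(1) + (-2)(-1) + (1)(1) = 2
A² = 
  [  3,  -2,   3]
  [ -3,   2,  -3]
  [  1,  -2,   2]

A^3 = A^2·A:
A^3[1,1] = (3)(2) + (-2)(-2) + (3)(-1) = 7
A^3[1,2] = (3)(0) + (-2)(0) + (3)(-2) = -6
A^3[1,3] = (3)(1) + (-2)(-1) + (3)(1) = 8
A^3[2,1] = (-3)(2) + (2)(-2) + (-3)(-1) = -7
A^3[2,2] = (-3)(0) + (2)(0) + (-3)(-2) = 6
A^3[2,3] = (-3)(1) + (2)(-1) + (-3)(1) = -8
A^3[3,1] = (1)(2) + (-2)(-2) + (2)(-1) = 4
A^3[3,2] = (1)(0) + (-2)(0) + (2)(-2) = -4
A^3[3,3] = (1)(1) + (-2)(-1) + (2)(1) = 5
A^3 = 
  [  7,  -6,   8]
  [ -7,   6,  -8]
  [  4,  -4,   5]

Therefore
A^3 = 
  [  7,  -6,   8]
  [ -7,   6,  -8]
  [  4,  -4,   5]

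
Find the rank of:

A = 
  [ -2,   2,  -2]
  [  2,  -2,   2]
rank(A) = 1

Row reduce:
R2 → R2 + (1)·R1
REF = 
  [ -2,   2,  -2]
  [  0,   0,   0]
Pivot columns: 1 → 1 pivot.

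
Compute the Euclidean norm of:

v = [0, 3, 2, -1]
3.742

||v||₂ = √((0)² + (3)² + (2)² + (-1)²) = √14 = 3.742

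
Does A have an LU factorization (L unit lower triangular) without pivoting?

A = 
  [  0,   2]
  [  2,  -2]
No.
A[1,1] = 0 but A[2,1] = 2 ≠ 0. Any LU with L unit lower triangular has (LU)[1,1] = U[1,1] and (LU)[2,1] = L[2,1]·U[1,1]; matching A forces U[1,1] = 0, which then forces (LU)[2,1] = 0 ≠ 2. A row swap (pivoting) is required.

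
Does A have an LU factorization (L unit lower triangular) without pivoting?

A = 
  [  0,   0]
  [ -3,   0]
No.
A[1,1] = 0 but A[2,1] = -3 ≠ 0. Any LU with L unit lower triangular has (LU)[1,1] = U[1,1] and (LU)[2,1] = L[2,1]·U[1,1]; matching A forces U[1,1] = 0, which then forces (LU)[2,1] = 0 ≠ -3. A row swap (pivoting) is required.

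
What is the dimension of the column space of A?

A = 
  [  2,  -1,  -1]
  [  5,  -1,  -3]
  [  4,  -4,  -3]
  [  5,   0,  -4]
Row reduce:
R2 → R2 - (5/2)·R1
R3 → R3 - (2)·R1
R4 → R4 - (5/2)·R1
R3 → R3 + (4/3)·R2
R4 → R4 - (5/3)·R2
R4 → R4 - (2/5)·R3
REF = 
  [   2,   -1,   -1]
  [   0,  3/2, -1/2]
  [   0,    0, -5/3]
  [   0,    0,    0]
Pivot columns: 1, 2, 3 → 3 pivots.
dim(Col(A)) = number of pivot columns = 3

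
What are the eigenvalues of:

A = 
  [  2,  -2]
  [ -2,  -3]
λ = (-1 + √41)/2, (-1 - √41)/2  (≈ 2.702, -3.702)

tr(A) = -1, det(A) = -10
Characteristic polynomial: λ² - tr(A)λ + det(A) = λ² + λ - 10
λ² + λ - 10 = 0  ⇒  λ = (-1 ± √((1)² - 4·(-10)))/2 = (-1 ± √(41))/2
  = (-1 + √41)/2,  (-1 - √41)/2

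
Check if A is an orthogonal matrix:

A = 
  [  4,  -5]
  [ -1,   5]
No

AᵀA = 
  [ 17, -25]
  [-25,  50]
≠ I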